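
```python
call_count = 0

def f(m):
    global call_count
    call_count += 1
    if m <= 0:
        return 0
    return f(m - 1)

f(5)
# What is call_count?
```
Call trace:
f(m=5)
  f(m=4)
    f(m=3)
      f(m=2)
        f(m=1)
          f(m=0)
          -> return 0
        -> return 0
      -> return 0
    -> return 0
  -> return 0
-> return 0

call_count is incremented once per call. f is entered once for each m = 5, 4, 3, 2, 1, 0 (the m <= 0 call returns without recursing), i.e. 5 + 1 calls.
call_count = 6

Final answer: 6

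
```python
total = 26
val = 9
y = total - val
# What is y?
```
Trace:
  total=26
  total=26, val=9
  total=26, val=9, y=17

Final answer: 17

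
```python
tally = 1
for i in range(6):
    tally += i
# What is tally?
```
Trace:
  tally=1
  tally=1, i=0
  tally=2, i=1
  tally=4, i=2
  tally=7, i=3
  tally=11, i=4
  tally=16, i=5

Final answer: 16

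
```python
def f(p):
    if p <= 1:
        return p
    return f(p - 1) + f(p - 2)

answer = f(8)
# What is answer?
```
Call trace (a repeated sub-call is expanded the first time; later identical calls just restate its return value):
f(p=8)
  f(p=7)
    f(p=6)
      f(p=5)
        f(p=4)
          f(p=3)
            f(p=2)
              f(p=1)
              -> return 1
              f(p=0)
              -> return 0
            -> return 1
            f(p=1)
            -> return 1
          -> return 2
          f(p=2) -> return 1  (same call as traced above)
        -> return 3
        f(p=3) -> return 2  (same call as traced above)
      -> return 5
      f(p=4) -> return 3  (same call as traced above)
    -> return 8
    f(p=5) -> return 5  (same call as traced above)
  -> return 13
  f(p=6) -> return 8  (same call as traced above)
-> return 21

Final answer: 21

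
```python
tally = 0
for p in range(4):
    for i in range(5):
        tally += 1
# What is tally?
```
Trace:
  tally=0
  tally=1, p=0, i=0
  tally=2, p=0, i=1
  tally=3, p=0, i=2
  tally=4, p=0, i=3
  tally=5, p=0, i=4
  tally=6, p=1, i=0
  tally=7, p=1, i=1
  tally=8, p=1, i=2
  tally=9, p=1, i=3
  tally=10, p=1, i=4
  tally=11, p=2, i=0
  tally=12, p=2, i=1
  tally=13, p=2, i=2
  tally=14, p=2, i=3
  tally=15, p=2, i=4
  tally=16, p=3, i=0
  tally=17, p=3, i=1
  tally=18, p=3, i=2
  tally=19, p=3, i=3
  tally=20, p=3, i=4

Final answer: 20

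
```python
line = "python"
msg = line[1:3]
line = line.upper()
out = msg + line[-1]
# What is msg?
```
Trace:
  line='python'
  line='python', msg='yt'
  line='PYTHON', msg='yt'
  line='PYTHON', msg='yt', out='ytN'

Final answer: 'yt'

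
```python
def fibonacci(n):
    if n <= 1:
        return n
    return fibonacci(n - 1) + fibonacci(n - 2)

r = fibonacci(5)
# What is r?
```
Call trace (a repeated sub-call is expanded the first time; later identical calls just restate its return value):
fibonacci(n=5)
  fibonacci(n=4)
    fibonacci(n=3)
      fibonacci(n=2)
        fibonacci(n=1)
        -> return 1
        fibonacci(n=0)
        -> return 0
      -> return 1
      fibonacci(n=1)
      -> return 1
    -> return 2
    fibonacci(n=2) -> return 1  (same call as traced above)
  -> return 3
  fibonacci(n=3) -> return 2  (same call as traced above)
-> return 5

Final answer: 5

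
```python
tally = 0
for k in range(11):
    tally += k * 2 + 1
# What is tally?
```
Trace:
  tally=0
  tally=1, k=0
  tally=4, k=1
  tally=9, k=2
  tally=16, k=3
  tally=25, k=4
  tally=36, k=5
  tally=49, k=6
  tally=64, k=7
  tally=81, k=8
  tally=100, k=9
  tally=121, k=10

Final answer: 121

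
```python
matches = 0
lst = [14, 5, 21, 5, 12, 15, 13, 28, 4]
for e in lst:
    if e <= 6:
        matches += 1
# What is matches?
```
Trace:
  matches=0
  matches=0, e=14
  matches=1, e=5
  matches=1, e=21
  matches=2, e=5
  matches=2, e=12
  matches=2, e=15
  matches=2, e=13
  matches=2, e=28
  matches=3, e=4

Final answer: 3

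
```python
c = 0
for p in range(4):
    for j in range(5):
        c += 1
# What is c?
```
Trace:
  c=0
  c=1, p=0, j=0
  c=2, p=0, j=1
  c=3, p=0, j=2
  c=4, p=0, j=3
  c=5, p=0, j=4
  c=6, p=1, j=0
  c=7, p=1, j=1
  c=8, p=1, j=2
  c=9, p=1, j=3
  c=10, p=1, j=4
  c=11, p=2, j=0
  c=12, p=2, j=1
  c=13, p=2, j=2
  c=14, p=2, j=3
  c=15, p=2, j=4
  c=16, p=3, j=0
  c=17, p=3, j=1
  c=18, p=3, j=2
  c=19, p=3, j=3
  c=20, p=3, j=4

Final answer: 20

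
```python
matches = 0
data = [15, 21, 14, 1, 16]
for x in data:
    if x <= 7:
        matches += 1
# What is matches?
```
Trace:
  matches=0
  matches=0, x=15
  matches=0, x=21
  matches=0, x=14
  matches=1, x=1
  matches=1, x=16

Final answer: 1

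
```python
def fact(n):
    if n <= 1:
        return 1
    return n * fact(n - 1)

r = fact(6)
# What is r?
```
Call trace:
fact(n=6)
  fact(n=5)
    fact(n=4)
      fact(n=3)
        fact(n=2)
          fact(n=1)
          -> return 1
        -> return 2
      -> return 6
    -> return 24
  -> return 120
-> return 720

Final answer: 720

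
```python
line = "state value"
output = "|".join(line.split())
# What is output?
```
Trace:
  line='state value'
  line='state value', output='state|value'

Final answer: 'state|value'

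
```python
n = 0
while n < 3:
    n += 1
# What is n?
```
Trace:
  n=0
  n=1
  n=2
  n=3

Final answer: 3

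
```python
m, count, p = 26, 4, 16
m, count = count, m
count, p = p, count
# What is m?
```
Trace:
  m=26, count=4, p=16
  m=4, count=26, p=16
  m=4, count=16, p=26

Final answer: 4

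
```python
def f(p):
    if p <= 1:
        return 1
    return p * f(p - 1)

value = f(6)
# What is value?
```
Call trace:
f(p=6)
  f(p=5)
    f(p=4)
      f(p=3)
        f(p=2)
          f(p=1)
          -> return 1
        -> return 2
      -> return 6
    -> return 24
  -> return 120
-> return 720

Final answer: 720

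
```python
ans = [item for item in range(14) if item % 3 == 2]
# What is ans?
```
Trace:
  item=0
  item=1
  item=2
  item=3
  item=4
  item=5
  item=6
  item=7
  item=8
  item=9
  item=10
  item=11
  item=12
  item=13
  ans=[2, 5, 8, 11]

Final answer: [2, 5, 8, 11]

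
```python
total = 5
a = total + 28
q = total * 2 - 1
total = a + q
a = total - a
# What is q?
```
Trace:
  total=5
  total=5, a=33
  total=5, a=33, q=9
  total=42, a=33, q=9
  total=42, a=9, q=9

Final answer: 9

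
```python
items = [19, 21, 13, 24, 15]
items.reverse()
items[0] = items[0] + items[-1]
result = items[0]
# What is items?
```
Trace:
  items=[19, 21, 13, 24, 15]
  items=[15, 24, 13, 21, 19]
  items=[34, 24, 13, 21, 19]
  items=[34, 24, 13, 21, 19], result=34

Final answer: [34, 24, 13, 21, 19]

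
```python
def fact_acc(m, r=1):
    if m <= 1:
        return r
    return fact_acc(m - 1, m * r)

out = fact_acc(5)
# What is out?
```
Call trace:
fact_acc(m=5, r=1)
  fact_acc(m=4, r=5)
    fact_acc(m=3, r=20)
      fact_acc(m=2, r=60)
        fact_acc(m=1, r=120)
        -> return 120
      -> return 120
    -> return 120
  -> return 120
-> return 120

Final answer: 120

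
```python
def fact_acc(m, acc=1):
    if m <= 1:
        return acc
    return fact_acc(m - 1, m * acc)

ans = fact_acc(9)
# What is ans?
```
Call trace:
fact_acc(m=9, acc=1)
  fact_acc(m=8, acc=9)
    fact_acc(m=7, acc=72)
      fact_acc(m=6, acc=504)
        fact_acc(m=5, acc=3024)
          fact_acc(m=4, acc=15120)
            fact_acc(m=3, acc=60480)
              fact_acc(m=2, acc=181440)
                fact_acc(m=1, acc=362880)
                -> return 362880
              -> return 362880
            -> return 362880
          -> return 362880
        -> return 362880
      -> return 362880
    -> return 362880
  -> return 362880
-> return 362880

Final answer: 362880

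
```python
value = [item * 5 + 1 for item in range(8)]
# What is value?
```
Trace:
  item=0
  item=1
  item=2
  item=3
  item=4
  item=5
  item=6
  item=7
  value=[1, 6, 11, 16, 21, 26, 31, 36]

Final answer: [1, 6, 11, 16, 21, 26, 31, 36]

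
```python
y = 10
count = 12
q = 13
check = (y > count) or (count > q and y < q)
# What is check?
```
Trace:
  y=10
  y=10, count=12
  y=10, count=12, q=13
  y=10, count=12, q=13, check=False

Final answer: False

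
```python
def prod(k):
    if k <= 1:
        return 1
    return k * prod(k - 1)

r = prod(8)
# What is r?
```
Call trace:
prod(k=8)
  prod(k=7)
    prod(k=6)
      prod(k=5)
        prod(k=4)
          prod(k=3)
            prod(k=2)
              prod(k=1)
              -> return 1
            -> return 2
          -> return 6
        -> return 24
      -> return 120
    -> return 720
  -> return 5040
-> return 40320

Final answer: 40320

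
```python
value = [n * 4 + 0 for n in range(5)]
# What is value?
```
Trace:
  n=0
  n=1
  n=2
  n=3
  n=4
  value=[0, 4, 8, 12, 16]

Final answer: [0, 4, 8, 12, 16]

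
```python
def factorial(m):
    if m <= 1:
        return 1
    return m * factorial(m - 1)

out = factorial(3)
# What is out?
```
Call trace:
factorial(m=3)
  factorial(m=2)
    factorial(m=1)
    -> return 1
  -> return 2
-> return 6

Final answer: 6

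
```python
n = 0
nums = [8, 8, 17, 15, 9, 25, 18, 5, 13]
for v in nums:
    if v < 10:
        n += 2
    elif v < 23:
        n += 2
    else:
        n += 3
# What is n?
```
Trace:
  n=0
  n=2, v=8
  n=4, v=8
  n=6, v=17
  n=8, v=15
  n=10, v=9
  n=13, v=25
  n=15, v=18
  n=17, v=5
  n=19, v=13

Final answer: 19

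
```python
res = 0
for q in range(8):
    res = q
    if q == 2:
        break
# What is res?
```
Trace:
  res=0
  res=0, q=0
  res=1, q=1
  res=2, q=2

Final answer: 2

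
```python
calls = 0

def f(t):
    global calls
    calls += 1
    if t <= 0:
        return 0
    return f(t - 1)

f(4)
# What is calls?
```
Call trace:
f(t=4)
  f(t=3)
    f(t=2)
      f(t=1)
        f(t=0)
        -> return 0
      -> return 0
    -> return 0
  -> return 0
-> return 0

calls is incremented once per call. f is entered once for each t = 4, 3, 2, 1, 0 (the t <= 0 call returns without recursing), i.e. 4 + 1 calls.
calls = 5

Final answer: 5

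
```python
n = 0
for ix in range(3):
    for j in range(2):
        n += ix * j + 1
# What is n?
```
Trace:
  n=0
  n=1, ix=0, j=0
  n=2, ix=0, j=1
  n=3, ix=1, j=0
  n=5, ix=1, j=1
  n=6, ix=2, j=0
  n=9, ix=2, j=1

Final answer: 9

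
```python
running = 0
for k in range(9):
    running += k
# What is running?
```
Trace:
  running=0
  running=0, k=0
  running=1, k=1
  running=3, k=2
  running=6, k=3
  running=10, k=4
  running=15, k=5
  running=21, k=6
  running=28, k=7
  running=36, k=8

Final answer: 36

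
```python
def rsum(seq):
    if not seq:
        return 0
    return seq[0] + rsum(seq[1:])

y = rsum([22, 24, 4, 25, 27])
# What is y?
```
Call trace:
rsum(seq=[22, 24, 4, 25, 27])
  rsum(seq=[24, 4, 25, 27])
    rsum(seq=[4, 25, 27])
      rsum(seq=[25, 27])
        rsum(seq=[27])
          rsum(seq=[])
          -> return 0
        -> return 27
      -> return 52
    -> return 56
  -> return 80
-> return 102

Final answer: 102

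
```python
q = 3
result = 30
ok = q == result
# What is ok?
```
Trace:
  q=3
  q=3, result=30
  q=3, result=30, ok=False

Final answer: False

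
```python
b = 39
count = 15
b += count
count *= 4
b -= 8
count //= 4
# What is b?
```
Trace:
  b=39
  b=39, count=15
  b=54, count=15
  b=54, count=60
  b=46, count=60
  b=46, count=15

Final answer: 46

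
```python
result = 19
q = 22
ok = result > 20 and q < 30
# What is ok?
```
Trace:
  result=19
  result=19, q=22
  result=19, q=22, ok=False

Final answer: False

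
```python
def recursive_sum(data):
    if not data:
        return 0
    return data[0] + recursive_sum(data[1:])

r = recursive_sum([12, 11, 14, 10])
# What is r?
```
Call trace:
recursive_sum(data=[12, 11, 14, 10])
  recursive_sum(data=[11, 14, 10])
    recursive_sum(data=[14, 10])
      recursive_sum(data=[10])
        recursive_sum(data=[])
        -> return 0
      -> return 10
    -> return 24
  -> return 35
-> return 47

Final answer: 47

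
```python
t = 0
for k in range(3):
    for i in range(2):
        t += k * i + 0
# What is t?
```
Trace:
  t=0
  t=0, k=0, i=0
  t=0, k=0, i=1
  t=0, k=1, i=0
  t=1, k=1, i=1
  t=1, k=2, i=0
  t=3, k=2, i=1

Final answer: 3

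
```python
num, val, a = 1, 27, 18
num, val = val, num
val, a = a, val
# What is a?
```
Trace:
  num=1, val=27, a=18
  num=27, val=1, a=18
  num=27, val=18, a=1

Final answer: 1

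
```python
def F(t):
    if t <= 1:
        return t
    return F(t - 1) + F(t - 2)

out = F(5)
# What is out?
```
Call trace (a repeated sub-call is expanded the first time; later identical calls just restate its return value):
F(t=5)
  F(t=4)
    F(t=3)
      F(t=2)
        F(t=1)
        -> return 1
        F(t=0)
        -> return 0
      -> return 1
      F(t=1)
      -> return 1
    -> return 2
    F(t=2) -> return 1  (same call as traced above)
  -> return 3
  F(t=3) -> return 2  (same call as traced above)
-> return 5

Final answer: 5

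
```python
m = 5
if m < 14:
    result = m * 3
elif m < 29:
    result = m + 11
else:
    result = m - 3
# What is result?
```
Trace:
  m=5
  m=5, result=15

Final answer: 15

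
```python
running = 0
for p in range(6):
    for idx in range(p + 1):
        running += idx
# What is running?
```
Trace:
  running=0
  running=0, p=0, idx=0
  running=0, p=1, idx=0
  running=1, p=1, idx=1
  running=1, p=2, idx=0
  running=2, p=2, idx=1
  running=4, p=2, idx=2
  running=4, p=3, idx=0
  running=5, p=3, idx=1
  running=7, p=3, idx=2
  running=10, p=3, idx=3
  running=10, p=4, idx=0
  running=11, p=4, idx=1
  running=13, p=4, idx=2
  running=16, p=4, idx=3
  running=20, p=4, idx=4
  running=20, p=5, idx=0
  running=21, p=5, idx=1
  running=23, p=5, idx=2
  running=26, p=5, idx=3
  running=30, p=5, idx=4
  running=35, p=5, idx=5

Final answer: 35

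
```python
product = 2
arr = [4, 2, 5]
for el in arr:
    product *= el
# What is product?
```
Trace:
  product=2
  product=8, el=4
  product=16, el=2
  product=80, el=5

Final answer: 80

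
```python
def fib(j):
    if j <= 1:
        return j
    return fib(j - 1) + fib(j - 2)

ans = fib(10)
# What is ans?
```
Call trace (a repeated sub-call is expanded the first time; later identical calls just restate its return value):
fib(j=10)
  fib(j=9)
    fib(j=8)
      fib(j=7)
        fib(j=6)
          fib(j=5)
            fib(j=4)
              fib(j=3)
                fib(j=2)
                  fib(j=1)
                  -> return 1
                  fib(j=0)
                  -> return 0
                -> return 1
                fib(j=1)
                -> return 1
              -> return 2
              fib(j=2) -> return 1  (same call as traced above)
            -> return 3
            fib(j=3) -> return 2  (same call as traced above)
          -> return 5
          fib(j=4) -> return 3  (same call as traced above)
        -> return 8
        fib(j=5) -> return 5  (same call as traced above)
      -> return 13
      fib(j=6) -> return 8  (same call as traced above)
    -> return 21
    fib(j=7) -> return 13  (same call as traced above)
  -> return 34
  fib(j=8) -> return 21  (same call as traced above)
-> return 55

Final answer: 55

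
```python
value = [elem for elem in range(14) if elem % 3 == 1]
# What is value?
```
Trace:
  elem=0
  elem=1
  elem=2
  elem=3
  elem=4
  elem=5
  elem=6
  elem=7
  elem=8
  elem=9
  elem=10
  elem=11
  elem=12
  elem=13
  value=[1, 4, 7, 10, 13]

Final answer: [1, 4, 7, 10, 13]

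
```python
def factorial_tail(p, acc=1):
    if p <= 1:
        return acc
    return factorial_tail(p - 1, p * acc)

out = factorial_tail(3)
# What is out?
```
Call trace:
factorial_tail(p=3, acc=1)
  factorial_tail(p=2, acc=3)
    factorial_tail(p=1, acc=6)
    -> return 6
  -> return 6
-> return 6

Final answer: 6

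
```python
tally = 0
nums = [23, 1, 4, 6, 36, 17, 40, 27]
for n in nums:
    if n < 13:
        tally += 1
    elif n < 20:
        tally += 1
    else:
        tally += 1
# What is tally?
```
Trace:
  tally=0
  tally=1, n=23
  tally=2, n=1
  tally=3, n=4
  tally=4, n=6
  tally=5, n=36
  tally=6, n=17
  tally=7, n=40
  tally=8, n=27

Final answer: 8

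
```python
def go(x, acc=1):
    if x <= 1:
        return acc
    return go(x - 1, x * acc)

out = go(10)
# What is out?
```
Call trace:
go(x=10, acc=1)
  go(x=9, acc=10)
    go(x=8, acc=90)
      go(x=7, acc=720)
        go(x=6, acc=5040)
          go(x=5, acc=30240)
            go(x=4, acc=151200)
              go(x=3, acc=604800)
                go(x=2, acc=1814400)
                  go(x=1, acc=3628800)
                  -> return 3628800
                -> return 3628800
              -> return 3628800
            -> return 3628800
          -> return 3628800
        -> return 3628800
      -> return 3628800
    -> return 3628800
  -> return 3628800
-> return 3628800

Final answer: 3628800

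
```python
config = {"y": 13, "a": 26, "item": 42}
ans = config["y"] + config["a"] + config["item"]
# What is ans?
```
Trace:
  config={'y': 13, 'a': 26, 'item': 42}
  config={'y': 13, 'a': 26, 'item': 42}, ans=81

Final answer: 81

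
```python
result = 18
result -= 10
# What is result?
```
Trace:
  result=18
  result=8

Final answer: 8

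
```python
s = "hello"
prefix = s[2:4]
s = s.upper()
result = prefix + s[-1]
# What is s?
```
Trace:
  s='hello'
  s='hello', prefix='ll'
  s='HELLO', prefix='ll'
  s='HELLO', prefix='ll', result='llO'

Final answer: 'HELLO'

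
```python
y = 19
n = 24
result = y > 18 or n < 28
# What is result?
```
Trace:
  y=19
  y=19, n=24
  y=19, n=24, result=True

Final answer: True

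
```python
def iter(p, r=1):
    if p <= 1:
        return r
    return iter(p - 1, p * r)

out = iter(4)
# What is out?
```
Call trace:
iter(p=4, r=1)
  iter(p=3, r=4)
    iter(p=2, r=12)
      iter(p=1, r=24)
      -> return 24
    -> return 24
  -> return 24
-> return 24

Final answer: 24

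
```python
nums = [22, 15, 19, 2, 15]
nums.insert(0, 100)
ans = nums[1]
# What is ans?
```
Trace:
  nums=[22, 15, 19, 2, 15]
  nums=[100, 22, 15, 19, 2, 15]
  nums=[100, 22, 15, 19, 2, 15], ans=22

Final answer: 22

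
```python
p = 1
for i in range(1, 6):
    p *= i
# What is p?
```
Trace:
  p=1
  p=1, i=1
  p=2, i=2
  p=6, i=3
  p=24, i=4
  p=120, i=5

Final answer: 120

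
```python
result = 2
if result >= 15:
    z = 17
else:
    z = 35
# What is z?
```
Trace:
  result=2
  result=2, z=35

Final answer: 35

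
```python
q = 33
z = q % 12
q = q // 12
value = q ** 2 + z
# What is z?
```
Trace:
  q=33
  q=33, z=9
  q=2, z=9
  q=2, z=9, value=13

Final answer: 9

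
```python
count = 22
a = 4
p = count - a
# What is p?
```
Trace:
  count=22
  count=22, a=4
  count=22, a=4, p=18

Final answer: 18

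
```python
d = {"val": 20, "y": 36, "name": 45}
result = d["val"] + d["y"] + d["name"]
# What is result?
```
Trace:
  d={'val': 20, 'y': 36, 'name': 45}
  d={'val': 20, 'y': 36, 'name': 45}, result=101

Final answer: 101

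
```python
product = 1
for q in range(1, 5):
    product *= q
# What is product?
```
Trace:
  product=1
  product=1, q=1
  product=2, q=2
  product=6, q=3
  product=24, q=4

Final answer: 24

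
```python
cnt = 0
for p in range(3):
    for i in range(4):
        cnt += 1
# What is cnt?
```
Trace:
  cnt=0
  cnt=1, p=0, i=0
  cnt=2, p=0, i=1
  cnt=3, p=0, i=2
  cnt=4, p=0, i=3
  cnt=5, p=1, i=0
  cnt=6, p=1, i=1
  cnt=7, p=1, i=2
  cnt=8, p=1, i=3
  cnt=9, p=2, i=0
  cnt=10, p=2, i=1
  cnt=11, p=2, i=2
  cnt=12, p=2, i=3

Final answer: 12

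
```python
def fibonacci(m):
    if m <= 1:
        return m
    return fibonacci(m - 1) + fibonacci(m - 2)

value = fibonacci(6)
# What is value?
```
Call trace (a repeated sub-call is expanded the first time; later identical calls just restate its return value):
fibonacci(m=6)
  fibonacci(m=5)
    fibonacci(m=4)
      fibonacci(m=3)
        fibonacci(m=2)
          fibonacci(m=1)
          -> return 1
          fibonacci(m=0)
          -> return 0
        -> return 1
        fibonacci(m=1)
        -> return 1
      -> return 2
      fibonacci(m=2) -> return 1  (same call as traced above)
    -> return 3
    fibonacci(m=3) -> return 2  (same call as traced above)
  -> return 5
  fibonacci(m=4) -> return 3  (same call as traced above)
-> return 8

Final answer: 8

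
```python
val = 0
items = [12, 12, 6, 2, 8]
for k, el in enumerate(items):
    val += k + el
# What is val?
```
Trace:
  val=0
  val=12, k=0, el=12
  val=25, k=1, el=12
  val=33, k=2, el=6
  val=38, k=3, el=2
  val=50, k=4, el=8

Final answer: 50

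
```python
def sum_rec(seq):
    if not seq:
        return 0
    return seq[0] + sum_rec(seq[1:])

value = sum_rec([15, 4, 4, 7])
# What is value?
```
Call trace:
sum_rec(seq=[15, 4, 4, 7])
  sum_rec(seq=[4, 4, 7])
    sum_rec(seq=[4, 7])
      sum_rec(seq=[7])
        sum_rec(seq=[])
        -> return 0
      -> return 7
    -> return 11
  -> return 15
-> return 30

Final answer: 30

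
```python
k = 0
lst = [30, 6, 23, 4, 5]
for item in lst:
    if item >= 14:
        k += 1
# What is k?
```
Trace:
  k=0
  k=1, item=30
  k=1, item=6
  k=2, item=23
  k=2, item=4
  k=2, item=5

Final answer: 2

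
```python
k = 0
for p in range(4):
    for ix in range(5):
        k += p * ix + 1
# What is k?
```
Trace:
  k=0
  k=1, p=0, ix=0
  k=2, p=0, ix=1
  k=3, p=0, ix=2
  k=4, p=0, ix=3
  k=5, p=0, ix=4
  k=6, p=1, ix=0
  k=8, p=1, ix=1
  k=11, p=1, ix=2
  k=15, p=1, ix=3
  k=20, p=1, ix=4
  k=21, p=2, ix=0
  k=24, p=2, ix=1
  k=29, p=2, ix=2
  k=36, p=2, ix=3
  k=45, p=2, ix=4
  k=46, p=3, ix=0
  k=50, p=3, ix=1
  k=57, p=3, ix=2
  k=67, p=3, ix=3
  k=80, p=3, ix=4

Final answer: 80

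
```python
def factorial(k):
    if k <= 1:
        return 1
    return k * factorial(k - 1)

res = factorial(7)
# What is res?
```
Call trace:
factorial(k=7)
  factorial(k=6)
    factorial(k=5)
      factorial(k=4)
        factorial(k=3)
          factorial(k=2)
            factorial(k=1)
            -> return 1
          -> return 2
        -> return 6
      -> return 24
    -> return 120
  -> return 720
-> return 5040

Final answer: 5040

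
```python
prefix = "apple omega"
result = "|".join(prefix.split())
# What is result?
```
Trace:
  prefix='apple omega'
  prefix='apple omega', result='apple|omega'

Final answer: 'apple|omega'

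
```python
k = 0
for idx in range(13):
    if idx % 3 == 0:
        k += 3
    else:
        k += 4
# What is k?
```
Trace:
  k=0
  k=3, idx=0
  k=7, idx=1
  k=11, idx=2
  k=14, idx=3
  k=18, idx=4
  k=22, idx=5
  k=25, idx=6
  k=29, idx=7
  k=33, idx=8
  k=36, idx=9
  k=40, idx=10
  k=44, idx=11
  k=47, idx=12

Final answer: 47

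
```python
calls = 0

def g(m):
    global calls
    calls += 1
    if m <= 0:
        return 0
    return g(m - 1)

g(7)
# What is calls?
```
Call trace:
g(m=7)
  g(m=6)
    g(m=5)
      g(m=4)
        g(m=3)
          g(m=2)
            g(m=1)
              g(m=0)
              -> return 0
            -> return 0
          -> return 0
        -> return 0
      -> return 0
    -> return 0
  -> return 0
-> return 0

calls is incremented once per call. g is entered once for each m = 7, 6, 5, 4, 3, 2, 1, 0 (the m <= 0 call returns without recursing), i.e. 7 + 1 calls.
calls = 8

Final answer: 8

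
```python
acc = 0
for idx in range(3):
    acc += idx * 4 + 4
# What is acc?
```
Trace:
  acc=0
  acc=4, idx=0
  acc=12, idx=1
  acc=24, idx=2

Final answer: 24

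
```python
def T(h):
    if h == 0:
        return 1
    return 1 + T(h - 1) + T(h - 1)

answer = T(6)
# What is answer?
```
Call trace (a repeated sub-call is expanded the first time; later identical calls just restate its return value):
T(h=6)
  T(h=5)
    T(h=4)
      T(h=3)
        T(h=2)
          T(h=1)
            T(h=0)
            -> return 1
            T(h=0)
            -> return 1
          -> return 3
          T(h=1) -> return 3  (same call as traced above)
        -> return 7
        T(h=2) -> return 7  (same call as traced above)
      -> return 15
      T(h=3) -> return 15  (same call as traced above)
    -> return 31
    T(h=4) -> return 31  (same call as traced above)
  -> return 63
  T(h=5) -> return 63  (same call as traced above)
-> return 127

Final answer: 127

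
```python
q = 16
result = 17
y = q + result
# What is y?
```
Trace:
  q=16
  q=16, result=17
  q=16, result=17, y=33

Final answer: 33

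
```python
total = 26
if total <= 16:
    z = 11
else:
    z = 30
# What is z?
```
Trace:
  total=26
  total=26, z=30

Final answer: 30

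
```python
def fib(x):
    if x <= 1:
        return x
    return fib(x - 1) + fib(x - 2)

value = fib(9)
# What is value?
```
Call trace (a repeated sub-call is expanded the first time; later identical calls just restate its return value):
fib(x=9)
  fib(x=8)
    fib(x=7)
      fib(x=6)
        fib(x=5)
          fib(x=4)
            fib(x=3)
              fib(x=2)
                fib(x=1)
                -> return 1
                fib(x=0)
                -> return 0
              -> return 1
              fib(x=1)
              -> return 1
            -> return 2
            fib(x=2) -> return 1  (same call as traced above)
          -> return 3
          fib(x=3) -> return 2  (same call as traced above)
        -> return 5
        fib(x=4) -> return 3  (same call as traced above)
      -> return 8
      fib(x=5) -> return 5  (same call as traced above)
    -> return 13
    fib(x=6) -> return 8  (same call as traced above)
  -> return 21
  fib(x=7) -> return 13  (same call as traced above)
-> return 34

Final answer: 34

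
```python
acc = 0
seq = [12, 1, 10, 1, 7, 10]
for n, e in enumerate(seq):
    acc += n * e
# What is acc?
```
Trace:
  acc=0
  acc=0, n=0, e=12
  acc=1, n=1, e=1
  acc=21, n=2, e=10
  acc=24, n=3, e=1
  acc=52, n=4, e=7
  acc=102, n=5, e=10

Final answer: 102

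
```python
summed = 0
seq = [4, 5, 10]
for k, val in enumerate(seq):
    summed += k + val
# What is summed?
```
Trace:
  summed=0
  summed=4, k=0, val=4
  summed=10, k=1, val=5
  summed=22, k=2, val=10

Final answer: 22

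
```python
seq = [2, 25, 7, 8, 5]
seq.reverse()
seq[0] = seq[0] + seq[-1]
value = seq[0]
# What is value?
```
Trace:
  seq=[2, 25, 7, 8, 5]
  seq=[5, 8, 7, 25, 2]
  seq=[7, 8, 7, 25, 2]
  seq=[7, 8, 7, 25, 2], value=7

Final answer: 7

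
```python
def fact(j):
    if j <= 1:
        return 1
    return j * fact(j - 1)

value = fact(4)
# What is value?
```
Call trace:
fact(j=4)
  fact(j=3)
    fact(j=2)
      fact(j=1)
      -> return 1
    -> return 2
  -> return 6
-> return 24

Final answer: 24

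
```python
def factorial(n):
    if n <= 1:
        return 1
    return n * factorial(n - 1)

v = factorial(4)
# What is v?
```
Call trace:
factorial(n=4)
  factorial(n=3)
    factorial(n=2)
      factorial(n=1)
      -> return 1
    -> return 2
  -> return 6
-> return 24

Final answer: 24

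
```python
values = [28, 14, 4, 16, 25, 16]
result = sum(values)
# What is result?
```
Trace:
  values=[28, 14, 4, 16, 25, 16]
  values=[28, 14, 4, 16, 25, 16], result=103

Final answer: 103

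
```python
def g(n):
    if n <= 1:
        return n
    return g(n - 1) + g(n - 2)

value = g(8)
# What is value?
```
Call trace (a repeated sub-call is expanded the first time; later identical calls just restate its return value):
g(n=8)
  g(n=7)
    g(n=6)
      g(n=5)
        g(n=4)
          g(n=3)
            g(n=2)
              g(n=1)
              -> return 1
              g(n=0)
              -> return 0
            -> return 1
            g(n=1)
            -> return 1
          -> return 2
          g(n=2) -> return 1  (same call as traced above)
        -> return 3
        g(n=3) -> return 2  (same call as traced above)
      -> return 5
      g(n=4) -> return 3  (same call as traced above)
    -> return 8
    g(n=5) -> return 5  (same call as traced above)
  -> return 13
  g(n=6) -> return 8  (same call as traced above)
-> return 21

Final answer: 21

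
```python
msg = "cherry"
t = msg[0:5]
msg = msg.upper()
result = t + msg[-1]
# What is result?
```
Trace:
  msg='cherry'
  msg='cherry', t='cherr'
  msg='CHERRY', t='cherr'
  msg='CHERRY', t='cherr', result='cherrY'

Final answer: 'cherrY'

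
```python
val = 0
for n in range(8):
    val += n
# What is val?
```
Trace:
  val=0
  val=0, n=0
  val=1, n=1
  val=3, n=2
  val=6, n=3
  val=10, n=4
  val=15, n=5
  val=21, n=6
  val=28, n=7

Final answer: 28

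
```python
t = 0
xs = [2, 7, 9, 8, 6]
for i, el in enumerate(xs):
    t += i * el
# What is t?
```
Trace:
  t=0
  t=0, i=0, el=2
  t=7, i=1, el=7
  t=25, i=2, el=9
  t=49, i=3, el=8
  t=73, i=4, el=6

Final answer: 73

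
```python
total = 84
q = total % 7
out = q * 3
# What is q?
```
Trace:
  total=84
  total=84, q=0
  total=84, q=0, out=0

Final answer: 0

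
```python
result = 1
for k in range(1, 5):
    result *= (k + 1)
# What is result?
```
Trace:
  result=1
  result=2, k=1
  result=6, k=2
  result=24, k=3
  result=120, k=4

Final answer: 120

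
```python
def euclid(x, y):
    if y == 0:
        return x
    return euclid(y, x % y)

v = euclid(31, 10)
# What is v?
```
Call trace:
euclid(x=31, y=10)
  euclid(x=10, y=1)
    euclid(x=1, y=0)
    -> return 1
  -> return 1
-> return 1

Final answer: 1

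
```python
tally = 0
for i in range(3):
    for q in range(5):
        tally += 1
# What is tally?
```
Trace:
  tally=0
  tally=1, i=0, q=0
  tally=2, i=0, q=1
  tally=3, i=0, q=2
  tally=4, i=0, q=3
  tally=5, i=0, q=4
  tally=6, i=1, q=0
  tally=7, i=1, q=1
  tally=8, i=1, q=2
  tally=9, i=1, q=3
  tally=10, i=1, q=4
  tally=11, i=2, q=0
  tally=12, i=2, q=1
  tally=13, i=2, q=2
  tally=14, i=2, q=3
  tally=15, i=2, q=4

Final answer: 15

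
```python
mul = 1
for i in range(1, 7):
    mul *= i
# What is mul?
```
Trace:
  mul=1
  mul=1, i=1
  mul=2, i=2
  mul=6, i=3
  mul=24, i=4
  mul=120, i=5
  mul=720, i=6

Final answer: 720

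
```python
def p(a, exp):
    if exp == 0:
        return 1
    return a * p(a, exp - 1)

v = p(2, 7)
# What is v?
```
Call trace:
p(a=2, exp=7)
  p(a=2, exp=6)
    p(a=2, exp=5)
      p(a=2, exp=4)
        p(a=2, exp=3)
          p(a=2, exp=2)
            p(a=2, exp=1)
              p(a=2, exp=0)
              -> return 1
            -> return 2
          -> return 4
        -> return 8
      -> return 16
    -> return 32
  -> return 64
-> return 128

Final answer: 128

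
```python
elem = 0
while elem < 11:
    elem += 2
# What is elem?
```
Trace:
  elem=0
  elem=2
  elem=4
  elem=6
  elem=8
  elem=10
  elem=12

Final answer: 12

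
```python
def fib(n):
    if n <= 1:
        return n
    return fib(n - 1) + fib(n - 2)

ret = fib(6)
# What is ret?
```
Call trace (a repeated sub-call is expanded the first time; later identical calls just restate its return value):
fib(n=6)
  fib(n=5)
    fib(n=4)
      fib(n=3)
        fib(n=2)
          fib(n=1)
          -> return 1
          fib(n=0)
          -> return 0
        -> return 1
        fib(n=1)
        -> return 1
      -> return 2
      fib(n=2) -> return 1  (same call as traced above)
    -> return 3
    fib(n=3) -> return 2  (same call as traced above)
  -> return 5
  fib(n=4) -> return 3  (same call as traced above)
-> return 8

Final answer: 8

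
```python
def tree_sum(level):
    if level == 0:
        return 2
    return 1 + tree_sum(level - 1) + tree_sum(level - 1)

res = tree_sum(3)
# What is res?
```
Call trace (a repeated sub-call is expanded the first time; later identical calls just restate its return value):
tree_sum(level=3)
  tree_sum(level=2)
    tree_sum(level=1)
      tree_sum(level=0)
      -> return 2
      tree_sum(level=0)
      -> return 2
    -> return 5
    tree_sum(level=1) -> return 5  (same call as traced above)
  -> return 11
  tree_sum(level=2) -> return 11  (same call as traced above)
-> return 23

Final answer: 23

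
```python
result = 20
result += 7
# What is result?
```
Trace:
  result=20
  result=27

Final answer: 27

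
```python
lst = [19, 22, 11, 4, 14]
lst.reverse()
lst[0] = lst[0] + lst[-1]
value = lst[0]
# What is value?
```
Trace:
  lst=[19, 22, 11, 4, 14]
  lst=[14, 4, 11, 22, 19]
  lst=[33, 4, 11, 22, 19]
  lst=[33, 4, 11, 22, 19], value=33

Final answer: 33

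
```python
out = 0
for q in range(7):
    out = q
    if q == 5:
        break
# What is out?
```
Trace:
  out=0
  out=0, q=0
  out=1, q=1
  out=2, q=2
  out=3, q=3
  out=4, q=4
  out=5, q=5

Final answer: 5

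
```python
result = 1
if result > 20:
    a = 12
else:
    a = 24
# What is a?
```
Trace:
  result=1
  result=1, a=24

Final answer: 24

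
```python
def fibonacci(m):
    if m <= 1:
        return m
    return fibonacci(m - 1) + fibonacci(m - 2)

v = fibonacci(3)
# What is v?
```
Call trace:
fibonacci(m=3)
  fibonacci(m=2)
    fibonacci(m=1)
    -> return 1
    fibonacci(m=0)
    -> return 0
  -> return 1
  fibonacci(m=1)
  -> return 1
-> return 2

Final answer: 2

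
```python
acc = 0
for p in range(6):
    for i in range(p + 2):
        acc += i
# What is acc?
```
Trace:
  acc=0
  acc=0, p=0, i=0
  acc=1, p=0, i=1
  acc=1, p=1, i=0
  acc=2, p=1, i=1
  acc=4, p=1, i=2
  acc=4, p=2, i=0
  acc=5, p=2, i=1
  acc=7, p=2, i=2
  acc=10, p=2, i=3
  acc=10, p=3, i=0
  acc=11, p=3, i=1
  acc=13, p=3, i=2
  acc=16, p=3, i=3
  acc=20, p=3, i=4
  acc=20, p=4, i=0
  acc=21, p=4, i=1
  acc=23, p=4, i=2
  acc=26, p=4, i=3
  acc=30, p=4, i=4
  acc=35, p=4, i=5
  acc=35, p=5, i=0
  acc=36, p=5, i=1
  acc=38, p=5, i=2
  acc=41, p=5, i=3
  acc=45, p=5, i=4
  acc=50, p=5, i=5
  acc=56, p=5, i=6

Final answer: 56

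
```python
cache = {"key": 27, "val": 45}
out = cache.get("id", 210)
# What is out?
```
Trace:
  cache={'key': 27, 'val': 45}
  cache={'key': 27, 'val': 45}, out=210

Final answer: 210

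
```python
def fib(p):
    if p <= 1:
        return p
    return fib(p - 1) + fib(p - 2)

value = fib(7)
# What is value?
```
Call trace (a repeated sub-call is expanded the first time; later identical calls just restate its return value):
fib(p=7)
  fib(p=6)
    fib(p=5)
      fib(p=4)
        fib(p=3)
          fib(p=2)
            fib(p=1)
            -> return 1
            fib(p=0)
            -> return 0
          -> return 1
          fib(p=1)
          -> return 1
        -> return 2
        fib(p=2) -> return 1  (same call as traced above)
      -> return 3
      fib(p=3) -> return 2  (same call as traced above)
    -> return 5
    fib(p=4) -> return 3  (same call as traced above)
  -> return 8
  fib(p=5) -> return 5  (same call as traced above)
-> return 13

Final answer: 13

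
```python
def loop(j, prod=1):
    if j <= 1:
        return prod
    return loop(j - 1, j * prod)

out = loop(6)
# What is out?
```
Call trace:
loop(j=6, prod=1)
  loop(j=5, prod=6)
    loop(j=4, prod=30)
      loop(j=3, prod=120)
        loop(j=2, prod=360)
          loop(j=1, prod=720)
          -> return 720
        -> return 720
      -> return 720
    -> return 720
  -> return 720
-> return 720

Final answer: 720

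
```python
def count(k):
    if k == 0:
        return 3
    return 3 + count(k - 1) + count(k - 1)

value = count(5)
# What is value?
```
Call trace (a repeated sub-call is expanded the first time; later identical calls just restate its return value):
count(k=5)
  count(k=4)
    count(k=3)
      count(k=2)
        count(k=1)
          count(k=0)
          -> return 3
          count(k=0)
          -> return 3
        -> return 9
        count(k=1) -> return 9  (same call as traced above)
      -> return 21
      count(k=2) -> return 21  (same call as traced above)
    -> return 45
    count(k=3) -> return 45  (same call as traced above)
  -> return 93
  count(k=4) -> return 93  (same call as traced above)
-> return 189

Final answer: 189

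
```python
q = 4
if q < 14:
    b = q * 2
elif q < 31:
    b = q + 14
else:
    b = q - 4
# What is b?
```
Trace:
  q=4
  q=4, b=8

Final answer: 8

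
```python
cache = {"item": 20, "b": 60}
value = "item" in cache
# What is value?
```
Trace:
  cache={'item': 20, 'b': 60}
  cache={'item': 20, 'b': 60}, value=True

Final answer: True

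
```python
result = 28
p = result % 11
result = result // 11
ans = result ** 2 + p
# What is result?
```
Trace:
  result=28
  result=28, p=6
  result=2, p=6
  result=2, p=6, ans=10

Final answer: 2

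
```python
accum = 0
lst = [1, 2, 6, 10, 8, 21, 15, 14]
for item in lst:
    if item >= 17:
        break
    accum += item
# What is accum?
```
Trace:
  accum=0
  accum=1, item=1
  accum=3, item=2
  accum=9, item=6
  accum=19, item=10
  accum=27, item=8
  accum=27, item=21

Final answer: 27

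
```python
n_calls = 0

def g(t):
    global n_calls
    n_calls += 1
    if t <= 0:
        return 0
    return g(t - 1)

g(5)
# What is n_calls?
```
Call trace:
g(t=5)
  g(t=4)
    g(t=3)
      g(t=2)
        g(t=1)
          g(t=0)
          -> return 0
        -> return 0
      -> return 0
    -> return 0
  -> return 0
-> return 0

n_calls is incremented once per call. g is entered once for each t = 5, 4, 3, 2, 1, 0 (the t <= 0 call returns without recursing), i.e. 5 + 1 calls.
n_calls = 6

Final answer: 6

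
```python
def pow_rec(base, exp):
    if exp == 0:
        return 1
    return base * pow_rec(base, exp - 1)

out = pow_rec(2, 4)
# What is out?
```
Call trace:
pow_rec(base=2, exp=4)
  pow_rec(base=2, exp=3)
    pow_rec(base=2, exp=2)
      pow_rec(base=2, exp=1)
        pow_rec(base=2, exp=0)
        -> return 1
      -> return 2
    -> return 4
  -> return 8
-> return 16

Final answer: 16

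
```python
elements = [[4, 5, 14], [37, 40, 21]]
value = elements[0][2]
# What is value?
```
Trace:
  elements=[[4, 5, 14], [37, 40, 21]]
  elements=[[4, 5, 14], [37, 40, 21]], value=14

Final answer: 14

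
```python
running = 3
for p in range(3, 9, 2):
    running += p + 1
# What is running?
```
Trace:
  running=3
  running=7, p=3
  running=13, p=5
  running=21, p=7

Final answer: 21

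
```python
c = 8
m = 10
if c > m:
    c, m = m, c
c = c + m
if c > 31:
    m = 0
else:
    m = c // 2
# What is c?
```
Trace:
  c=8
  c=8, m=10
  c=8, m=10
  c=18, m=10
  c=18, m=9

Final answer: 18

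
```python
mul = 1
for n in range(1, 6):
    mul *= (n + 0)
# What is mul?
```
Trace:
  mul=1
  mul=1, n=1
  mul=2, n=2
  mul=6, n=3
  mul=24, n=4
  mul=120, n=5

Final answer: 120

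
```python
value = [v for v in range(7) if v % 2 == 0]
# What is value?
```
Trace:
  v=0
  v=1
  v=2
  v=3
  v=4
  v=5
  v=6
  value=[0, 2, 4, 6]

Final answer: [0, 2, 4, 6]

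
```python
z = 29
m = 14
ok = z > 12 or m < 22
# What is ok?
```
Trace:
  z=29
  z=29, m=14
  z=29, m=14, ok=True

Final answer: True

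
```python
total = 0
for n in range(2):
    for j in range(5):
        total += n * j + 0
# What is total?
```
Trace:
  total=0
  total=0, n=0, j=0
  total=0, n=0, j=1
  total=0, n=0, j=2
  total=0, n=0, j=3
  total=0, n=0, j=4
  total=0, n=1, j=0
  total=1, n=1, j=1
  total=3, n=1, j=2
  total=6, n=1, j=3
  total=10, n=1, j=4

Final answer: 10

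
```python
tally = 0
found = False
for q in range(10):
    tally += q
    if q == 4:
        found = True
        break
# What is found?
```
Trace:
  tally=0
  tally=0, found=False
  tally=0, found=False, q=0
  tally=1, found=False, q=1
  tally=3, found=False, q=2
  tally=6, found=False, q=3
  tally=10, found=True, q=4

Final answer: True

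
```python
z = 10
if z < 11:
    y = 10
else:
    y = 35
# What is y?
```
Trace:
  z=10
  z=10, y=10

Final answer: 10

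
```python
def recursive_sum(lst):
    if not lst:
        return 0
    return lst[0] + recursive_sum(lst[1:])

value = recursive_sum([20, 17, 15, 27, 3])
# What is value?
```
Call trace:
recursive_sum(lst=[20, 17, 15, 27, 3])
  recursive_sum(lst=[17, 15, 27, 3])
    recursive_sum(lst=[15, 27, 3])
      recursive_sum(lst=[27, 3])
        recursive_sum(lst=[3])
          recursive_sum(lst=[])
          -> return 0
        -> return 3
      -> return 30
    -> return 45
  -> return 62
-> return 82

Final answer: 82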